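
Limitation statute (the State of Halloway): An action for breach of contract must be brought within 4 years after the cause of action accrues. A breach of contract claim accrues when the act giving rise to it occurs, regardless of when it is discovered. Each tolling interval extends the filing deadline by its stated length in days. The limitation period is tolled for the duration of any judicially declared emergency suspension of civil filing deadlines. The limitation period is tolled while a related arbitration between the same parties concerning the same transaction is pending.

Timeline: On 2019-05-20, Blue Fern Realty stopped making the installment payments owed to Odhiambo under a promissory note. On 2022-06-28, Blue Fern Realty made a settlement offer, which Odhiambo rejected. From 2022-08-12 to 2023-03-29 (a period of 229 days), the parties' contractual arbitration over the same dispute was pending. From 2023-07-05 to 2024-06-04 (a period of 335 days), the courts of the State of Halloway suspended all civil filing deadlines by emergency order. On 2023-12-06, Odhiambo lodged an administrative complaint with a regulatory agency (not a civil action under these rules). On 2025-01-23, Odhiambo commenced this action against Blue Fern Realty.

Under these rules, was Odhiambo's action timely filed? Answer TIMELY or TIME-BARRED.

The claim accrued on 2019-05-20, when the wrongful act occurred.
Adding the 4 years base period to 2019-05-20 gives a deadline of 2023-05-20, before any tolling.
Because the pending related arbitration ran from 2022-08-12 to 2023-03-29, the deadline is extended by 229 days to 2024-01-04.
Because the emergency suspension of filing deadlines ran from 2023-07-05 to 2024-06-04, the deadline is extended by 335 days to 2024-12-04.
None of the other events listed affects the running of the period under the stated rules.
Filing on 2025-01-23 missed the 2024-12-04 deadline — the action is time-barred.

TIME-BARRED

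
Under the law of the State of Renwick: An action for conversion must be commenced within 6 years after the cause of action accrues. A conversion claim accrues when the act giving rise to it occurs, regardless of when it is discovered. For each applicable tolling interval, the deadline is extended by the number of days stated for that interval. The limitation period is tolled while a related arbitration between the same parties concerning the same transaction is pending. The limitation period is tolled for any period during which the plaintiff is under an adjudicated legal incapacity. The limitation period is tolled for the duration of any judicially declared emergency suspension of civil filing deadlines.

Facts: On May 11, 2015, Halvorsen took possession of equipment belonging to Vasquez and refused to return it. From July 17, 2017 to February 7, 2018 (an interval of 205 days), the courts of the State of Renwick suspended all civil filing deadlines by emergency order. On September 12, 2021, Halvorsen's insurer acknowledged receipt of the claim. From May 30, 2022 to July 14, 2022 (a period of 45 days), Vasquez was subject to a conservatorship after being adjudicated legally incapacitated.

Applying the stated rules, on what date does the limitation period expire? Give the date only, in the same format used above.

December 2, 2021

The claim accrued on May 11, 2015, when the wrongful act occurred.
The untolled deadline — 6 years after May 11, 2015 — is May 11, 2021.
The emergency suspension of filing deadlines from July 17, 2017 to February 7, 2018 tolled the period for 205 days, extending the deadline to December 2, 2021.
The plaintiff's legal incapacity starting May 30, 2022 came too late — the period had run on December 2, 2021 — and so does not extend the deadline.
None of the other events listed affects the running of the period under the stated rules.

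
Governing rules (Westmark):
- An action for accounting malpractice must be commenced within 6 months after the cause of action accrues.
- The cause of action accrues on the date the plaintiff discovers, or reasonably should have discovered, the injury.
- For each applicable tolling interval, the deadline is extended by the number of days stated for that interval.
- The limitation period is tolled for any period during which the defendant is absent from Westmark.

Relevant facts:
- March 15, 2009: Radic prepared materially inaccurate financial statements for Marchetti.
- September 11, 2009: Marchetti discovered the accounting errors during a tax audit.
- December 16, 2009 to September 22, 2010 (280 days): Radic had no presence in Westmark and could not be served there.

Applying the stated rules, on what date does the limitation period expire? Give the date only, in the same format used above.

December 16, 2010

Under the discovery rule, the claim accrued on September 11, 2009, when Marchetti discovered the injury — not on the March 15, 2009 date of the underlying act.
The untolled deadline — 6 months after September 11, 2009 — is March 11, 2010.
Because the defendant's absence from the jurisdiction ran from December 16, 2009 to September 22, 2010, the deadline is extended by 280 days to December 16, 2010.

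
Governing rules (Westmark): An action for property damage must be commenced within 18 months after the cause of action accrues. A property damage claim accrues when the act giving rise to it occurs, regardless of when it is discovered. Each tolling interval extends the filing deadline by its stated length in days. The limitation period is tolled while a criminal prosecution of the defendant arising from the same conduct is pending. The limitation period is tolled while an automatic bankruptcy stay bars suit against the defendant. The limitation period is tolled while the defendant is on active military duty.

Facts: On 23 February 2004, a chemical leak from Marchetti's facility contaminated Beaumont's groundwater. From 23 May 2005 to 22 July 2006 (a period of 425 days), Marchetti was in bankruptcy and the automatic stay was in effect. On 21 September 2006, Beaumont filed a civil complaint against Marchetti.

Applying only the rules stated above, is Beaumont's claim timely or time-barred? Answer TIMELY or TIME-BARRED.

The claim accrued on 23 February 2004, when the wrongful act occurred.
The untolled deadline — 18 months after 23 February 2004 — is 23 August 2005.
Because the automatic bankruptcy stay ran from 23 May 2005 to 22 July 2006, the deadline is extended by 425 days to 22 October 2006.
The 21 September 2006 filing precedes the 22 October 2006 deadline; the claim is timely.

TIMELY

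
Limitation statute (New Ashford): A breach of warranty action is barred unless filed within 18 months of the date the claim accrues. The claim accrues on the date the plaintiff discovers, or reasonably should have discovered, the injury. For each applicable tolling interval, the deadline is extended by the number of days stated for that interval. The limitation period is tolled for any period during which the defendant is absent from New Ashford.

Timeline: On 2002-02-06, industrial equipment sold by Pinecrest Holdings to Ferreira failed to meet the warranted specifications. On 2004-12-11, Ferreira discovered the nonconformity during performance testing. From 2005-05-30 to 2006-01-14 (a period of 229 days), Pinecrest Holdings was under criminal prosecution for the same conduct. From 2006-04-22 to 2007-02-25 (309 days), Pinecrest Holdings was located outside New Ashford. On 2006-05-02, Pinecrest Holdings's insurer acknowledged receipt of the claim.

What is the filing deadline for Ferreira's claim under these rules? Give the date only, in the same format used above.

2007-04-16

Accrual is tied to discovery, so the period began on 2004-12-11 rather than on 2002-02-06 when the act occurred.
Adding the 18 months base period to 2004-12-11 gives a deadline of 2006-06-11, before any tolling.
Because the defendant's absence from the jurisdiction ran from 2006-04-22 to 2007-02-25, the deadline is extended by 309 days to 2007-04-16.
No stated provision tolls the period for a criminal prosecution, so the interval from 2005-05-30 to 2006-01-14 has no effect on the deadline.
Nothing else in the chronology tolls or restarts the period.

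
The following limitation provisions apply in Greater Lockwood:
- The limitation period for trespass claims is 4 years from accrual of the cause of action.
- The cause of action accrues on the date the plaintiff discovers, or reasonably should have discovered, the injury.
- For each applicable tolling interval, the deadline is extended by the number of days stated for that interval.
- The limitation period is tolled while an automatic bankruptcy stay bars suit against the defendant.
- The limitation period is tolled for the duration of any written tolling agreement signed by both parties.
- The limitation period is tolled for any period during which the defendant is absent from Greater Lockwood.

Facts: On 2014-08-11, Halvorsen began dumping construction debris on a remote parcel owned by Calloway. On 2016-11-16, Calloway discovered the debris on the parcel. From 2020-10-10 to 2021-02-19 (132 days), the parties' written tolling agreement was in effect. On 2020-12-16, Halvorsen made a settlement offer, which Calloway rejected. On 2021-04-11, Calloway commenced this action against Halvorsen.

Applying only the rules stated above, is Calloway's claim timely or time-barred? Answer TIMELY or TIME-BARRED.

TIME-BARRED

Under the discovery rule, the claim accrued on 2016-11-16, when Calloway discovered the injury — not on the 2014-08-11 date of the underlying act.
4 years from 2016-11-16 is 2020-11-16.
Because the written tolling agreement ran from 2020-10-10 to 2021-02-19, the deadline is extended by 132 days to 2021-03-28.
The other events in the timeline have no effect on the limitation period under the stated rules.
The 2021-04-11 filing falls after the 2021-03-28 deadline; the claim is time-barred.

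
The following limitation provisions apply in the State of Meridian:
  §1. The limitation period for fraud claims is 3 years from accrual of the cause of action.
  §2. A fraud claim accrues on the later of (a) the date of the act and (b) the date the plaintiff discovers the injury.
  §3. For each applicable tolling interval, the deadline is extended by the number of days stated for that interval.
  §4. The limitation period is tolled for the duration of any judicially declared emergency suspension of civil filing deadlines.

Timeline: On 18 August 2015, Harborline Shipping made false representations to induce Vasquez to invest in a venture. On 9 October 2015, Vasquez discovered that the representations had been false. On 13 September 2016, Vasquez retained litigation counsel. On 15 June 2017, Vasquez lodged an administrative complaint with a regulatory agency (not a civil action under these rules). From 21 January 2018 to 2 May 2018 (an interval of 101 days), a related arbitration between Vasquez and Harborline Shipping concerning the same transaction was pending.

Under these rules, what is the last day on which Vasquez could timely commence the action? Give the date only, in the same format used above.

The claim accrued on 9 October 2015 — the later of the 18 August 2015 act and the 9 October 2015 discovery.
Adding the 3 years base period to 9 October 2015 gives a deadline of 9 October 2018, before any tolling.
Although a pending arbitration ran from 21 January 2018 to 2 May 2018, the stated rules do not make that a tolling event, so it is disregarded.
Nothing else in the chronology tolls or restarts the period.

9 October 2018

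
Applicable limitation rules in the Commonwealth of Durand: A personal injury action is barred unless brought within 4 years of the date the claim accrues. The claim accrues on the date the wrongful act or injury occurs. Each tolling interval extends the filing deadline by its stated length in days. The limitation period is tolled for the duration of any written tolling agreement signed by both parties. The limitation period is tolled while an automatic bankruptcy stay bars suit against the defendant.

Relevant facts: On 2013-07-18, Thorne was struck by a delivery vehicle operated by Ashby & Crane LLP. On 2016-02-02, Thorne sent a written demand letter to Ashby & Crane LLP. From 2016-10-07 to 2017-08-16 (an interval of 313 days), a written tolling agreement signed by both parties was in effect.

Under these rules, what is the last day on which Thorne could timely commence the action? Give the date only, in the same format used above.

The limitation period began to run on 2013-07-18.
4 years from 2013-07-18 is 2017-07-18.
Because the written tolling agreement ran from 2016-10-07 to 2017-08-16, the deadline is extended by 313 days to 2018-05-27.
Nothing else in the chronology tolls or restarts the period.

2018-05-27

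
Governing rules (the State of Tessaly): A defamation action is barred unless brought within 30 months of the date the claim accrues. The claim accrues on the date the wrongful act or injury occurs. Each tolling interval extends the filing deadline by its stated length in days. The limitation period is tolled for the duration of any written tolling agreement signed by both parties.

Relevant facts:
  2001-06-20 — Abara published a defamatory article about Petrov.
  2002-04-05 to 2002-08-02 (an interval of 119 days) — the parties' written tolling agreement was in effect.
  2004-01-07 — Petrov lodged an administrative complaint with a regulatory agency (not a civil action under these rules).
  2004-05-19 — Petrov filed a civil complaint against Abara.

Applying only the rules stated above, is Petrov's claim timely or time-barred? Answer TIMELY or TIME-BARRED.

The claim accrued on 2001-06-20, when the wrongful act occurred.
30 months from 2001-06-20 is 2003-12-20.
Because the written tolling agreement ran from 2002-04-05 to 2002-08-02, the deadline is extended by 119 days to 2004-04-17.
None of the other events listed affects the running of the period under the stated rules.
The 2004-05-19 filing falls after the 2004-04-17 deadline; the claim is time-barred.

TIME-BARRED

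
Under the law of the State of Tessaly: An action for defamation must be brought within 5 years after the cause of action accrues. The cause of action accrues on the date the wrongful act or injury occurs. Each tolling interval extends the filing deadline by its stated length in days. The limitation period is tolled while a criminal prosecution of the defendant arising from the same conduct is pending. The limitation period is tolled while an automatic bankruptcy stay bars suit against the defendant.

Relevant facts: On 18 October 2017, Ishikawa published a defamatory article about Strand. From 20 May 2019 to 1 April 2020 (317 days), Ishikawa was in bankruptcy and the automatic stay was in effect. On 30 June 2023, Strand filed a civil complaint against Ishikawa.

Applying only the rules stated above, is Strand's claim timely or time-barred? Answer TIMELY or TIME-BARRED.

The limitation period began to run on 18 October 2017.
The untolled deadline — 5 years after 18 October 2017 — is 18 October 2022.
Because the automatic bankruptcy stay ran from 20 May 2019 to 1 April 2020, the deadline is extended by 317 days to 31 August 2023.
The 30 June 2023 filing precedes the 31 August 2023 deadline; the claim is timely.

TIMELY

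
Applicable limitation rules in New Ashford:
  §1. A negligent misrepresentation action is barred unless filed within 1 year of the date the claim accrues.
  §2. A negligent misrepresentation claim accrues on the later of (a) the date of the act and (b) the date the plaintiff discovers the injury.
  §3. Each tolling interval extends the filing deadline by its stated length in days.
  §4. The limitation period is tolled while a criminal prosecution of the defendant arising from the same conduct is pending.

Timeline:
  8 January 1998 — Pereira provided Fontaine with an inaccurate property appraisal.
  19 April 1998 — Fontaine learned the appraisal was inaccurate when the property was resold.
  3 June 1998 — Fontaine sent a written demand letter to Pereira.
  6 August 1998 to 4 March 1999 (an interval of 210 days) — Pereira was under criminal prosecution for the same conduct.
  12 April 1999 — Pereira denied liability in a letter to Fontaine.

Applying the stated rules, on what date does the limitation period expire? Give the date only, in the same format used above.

Because discovery on 19 April 1998 post-dates the 8 January 1998 act, accrual under the later-of rule falls on 19 April 1998.
1 year from 19 April 1998 is 19 April 1999.
The period was tolled for 210 days by the pending criminal prosecution (6 August 1998 to 4 March 1999), pushing the deadline to 15 November 1999.
None of the other events listed affects the running of the period under the stated rules.

15 November 1999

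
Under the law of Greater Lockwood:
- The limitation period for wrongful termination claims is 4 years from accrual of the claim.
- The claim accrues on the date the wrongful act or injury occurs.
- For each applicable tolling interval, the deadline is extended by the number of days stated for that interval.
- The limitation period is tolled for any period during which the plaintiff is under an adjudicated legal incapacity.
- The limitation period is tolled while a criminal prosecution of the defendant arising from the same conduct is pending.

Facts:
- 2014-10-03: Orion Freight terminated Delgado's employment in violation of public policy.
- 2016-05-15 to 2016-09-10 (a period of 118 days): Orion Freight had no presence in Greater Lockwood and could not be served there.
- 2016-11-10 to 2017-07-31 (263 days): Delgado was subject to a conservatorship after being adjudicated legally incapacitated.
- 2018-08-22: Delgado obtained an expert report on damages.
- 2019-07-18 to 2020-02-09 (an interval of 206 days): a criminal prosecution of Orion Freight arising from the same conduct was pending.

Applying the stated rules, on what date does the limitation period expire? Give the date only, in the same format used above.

2019-06-23

The claim accrued on 2014-10-03, the date of the act.
The untolled deadline — 4 years after 2014-10-03 — is 2018-10-03.
The period was tolled for 263 days by the plaintiff's legal incapacity (2016-11-10 to 2017-07-31), pushing the deadline to 2019-06-23.
The pending criminal prosecution starting 2019-07-18 came too late — the period had run on 2019-06-23 — and so does not extend the deadline.
Although the defendant's absence ran from 2016-05-15 to 2016-09-10, the stated rules do not make that a tolling event, so it is disregarded.
None of the other events listed affects the running of the period under the stated rules.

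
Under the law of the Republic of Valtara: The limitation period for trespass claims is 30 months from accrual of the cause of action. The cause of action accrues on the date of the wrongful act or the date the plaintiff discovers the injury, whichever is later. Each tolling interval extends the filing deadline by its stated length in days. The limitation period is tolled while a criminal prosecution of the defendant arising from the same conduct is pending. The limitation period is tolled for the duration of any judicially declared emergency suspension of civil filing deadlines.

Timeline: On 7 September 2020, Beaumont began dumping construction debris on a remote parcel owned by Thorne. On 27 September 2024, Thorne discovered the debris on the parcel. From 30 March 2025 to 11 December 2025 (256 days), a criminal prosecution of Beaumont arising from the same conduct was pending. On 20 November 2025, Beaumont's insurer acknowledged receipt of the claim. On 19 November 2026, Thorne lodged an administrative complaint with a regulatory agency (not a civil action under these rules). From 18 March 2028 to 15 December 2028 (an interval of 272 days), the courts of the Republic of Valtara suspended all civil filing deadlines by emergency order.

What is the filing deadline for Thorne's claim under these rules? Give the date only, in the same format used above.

8 December 2027

Taking the later of the act (7 September 2020) and discovery (27 September 2024), the claim accrued on 27 September 2024.
The untolled deadline — 30 months after 27 September 2024 — is 27 March 2027.
Because the pending criminal prosecution ran from 30 March 2025 to 11 December 2025, the deadline is extended by 256 days to 8 December 2027.
The emergency suspension of filing deadlines from 18 March 2028 to 15 December 2028 began after the period had already run on 8 December 2027, so it has no tolling effect.
None of the other events listed affects the running of the period under the stated rules.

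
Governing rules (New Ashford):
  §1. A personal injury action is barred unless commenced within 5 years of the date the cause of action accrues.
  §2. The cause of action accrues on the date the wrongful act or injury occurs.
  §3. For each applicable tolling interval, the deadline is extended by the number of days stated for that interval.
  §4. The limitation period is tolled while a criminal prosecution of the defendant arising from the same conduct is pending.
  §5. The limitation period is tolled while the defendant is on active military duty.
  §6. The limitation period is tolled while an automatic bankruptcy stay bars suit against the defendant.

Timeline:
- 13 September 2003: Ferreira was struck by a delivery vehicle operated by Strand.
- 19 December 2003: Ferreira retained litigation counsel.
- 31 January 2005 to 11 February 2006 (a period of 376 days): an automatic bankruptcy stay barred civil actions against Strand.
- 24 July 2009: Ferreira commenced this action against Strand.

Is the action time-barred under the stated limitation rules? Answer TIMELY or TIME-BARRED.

TIMELY

The claim accrued on 13 September 2003, when the wrongful act occurred.
Adding the 5 years base period to 13 September 2003 gives a deadline of 13 September 2008, before any tolling.
Because the automatic bankruptcy stay ran from 31 January 2005 to 11 February 2006, the deadline is extended by 376 days to 24 September 2009.
Nothing else in the chronology tolls or restarts the period.
Ferreira filed on 24 July 2009, before the 24 September 2009 deadline, so the action is timely.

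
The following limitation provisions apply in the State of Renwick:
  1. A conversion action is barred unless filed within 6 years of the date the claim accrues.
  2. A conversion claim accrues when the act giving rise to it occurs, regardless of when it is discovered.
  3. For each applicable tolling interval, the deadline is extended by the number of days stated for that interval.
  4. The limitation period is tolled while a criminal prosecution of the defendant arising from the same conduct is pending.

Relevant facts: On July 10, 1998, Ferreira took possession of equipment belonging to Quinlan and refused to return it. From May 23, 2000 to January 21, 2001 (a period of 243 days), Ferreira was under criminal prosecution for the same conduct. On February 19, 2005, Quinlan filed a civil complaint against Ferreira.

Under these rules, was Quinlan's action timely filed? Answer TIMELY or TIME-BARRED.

The limitation period began to run on July 10, 1998.
The untolled deadline — 6 years after July 10, 1998 — is July 10, 2004.
The pending criminal prosecution from May 23, 2000 to January 21, 2001 tolled the period for 243 days, extending the deadline to March 10, 2005.
Filing on February 19, 2005 beat the March 10, 2005 deadline — the action is timely.

TIMELY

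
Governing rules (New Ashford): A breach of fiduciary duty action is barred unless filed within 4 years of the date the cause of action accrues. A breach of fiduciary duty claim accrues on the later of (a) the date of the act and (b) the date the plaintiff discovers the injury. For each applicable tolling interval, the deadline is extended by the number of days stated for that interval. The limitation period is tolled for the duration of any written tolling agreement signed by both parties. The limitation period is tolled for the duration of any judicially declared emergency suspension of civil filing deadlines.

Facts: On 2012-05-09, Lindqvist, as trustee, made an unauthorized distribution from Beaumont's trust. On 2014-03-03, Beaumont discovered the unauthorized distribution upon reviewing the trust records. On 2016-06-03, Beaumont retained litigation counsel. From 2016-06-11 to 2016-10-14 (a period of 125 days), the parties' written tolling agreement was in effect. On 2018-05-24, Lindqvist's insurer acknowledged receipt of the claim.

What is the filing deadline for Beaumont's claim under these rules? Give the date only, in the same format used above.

The claim accrued on 2014-03-03 — the later of the 2012-05-09 act and the 2014-03-03 discovery.
4 years from 2014-03-03 is 2018-03-03.
The written tolling agreement from 2016-06-11 to 2016-10-14 tolled the period for 125 days, extending the deadline to 2018-07-06.
None of the other events listed affects the running of the period under the stated rules.

2018-07-06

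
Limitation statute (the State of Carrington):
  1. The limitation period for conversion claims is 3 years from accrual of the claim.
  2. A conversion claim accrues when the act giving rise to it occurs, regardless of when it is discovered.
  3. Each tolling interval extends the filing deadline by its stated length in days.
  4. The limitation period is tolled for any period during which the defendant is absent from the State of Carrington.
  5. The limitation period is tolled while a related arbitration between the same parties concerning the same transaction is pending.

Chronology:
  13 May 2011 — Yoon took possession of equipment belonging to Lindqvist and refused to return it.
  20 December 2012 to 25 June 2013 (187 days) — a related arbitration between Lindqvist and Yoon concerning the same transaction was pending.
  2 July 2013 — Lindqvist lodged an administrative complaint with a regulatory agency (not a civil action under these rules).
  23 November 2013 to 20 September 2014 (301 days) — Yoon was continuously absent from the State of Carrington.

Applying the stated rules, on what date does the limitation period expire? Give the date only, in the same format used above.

13 September 2015

The limitation period began to run on 13 May 2011.
3 years from 13 May 2011 is 13 May 2014.
The pending related arbitration from 20 December 2012 to 25 June 2013 tolled the period for 187 days, extending the deadline to 16 November 2014.
The period was tolled for 301 days by the defendant's absence from the jurisdiction (23 November 2013 to 20 September 2014), pushing the deadline to 13 September 2015.
Nothing else in the chronology tolls or restarts the period.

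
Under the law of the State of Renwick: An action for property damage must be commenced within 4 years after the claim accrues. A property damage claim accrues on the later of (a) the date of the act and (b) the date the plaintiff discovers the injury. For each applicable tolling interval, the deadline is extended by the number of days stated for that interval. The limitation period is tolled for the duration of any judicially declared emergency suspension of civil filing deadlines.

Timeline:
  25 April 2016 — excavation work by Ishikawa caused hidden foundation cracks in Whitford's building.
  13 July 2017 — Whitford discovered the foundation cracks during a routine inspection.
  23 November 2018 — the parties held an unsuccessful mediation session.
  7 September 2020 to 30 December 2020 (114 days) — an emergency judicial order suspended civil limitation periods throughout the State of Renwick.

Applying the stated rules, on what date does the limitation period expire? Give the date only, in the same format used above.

The claim accrued on 13 July 2017 — the later of the 25 April 2016 act and the 13 July 2017 discovery.
Adding the 4 years base period to 13 July 2017 gives a deadline of 13 July 2021, before any tolling.
Because the emergency suspension of filing deadlines ran from 7 September 2020 to 30 December 2020, the deadline is extended by 114 days to 4 November 2021.
None of the other events listed affects the running of the period under the stated rules.

4 November 2021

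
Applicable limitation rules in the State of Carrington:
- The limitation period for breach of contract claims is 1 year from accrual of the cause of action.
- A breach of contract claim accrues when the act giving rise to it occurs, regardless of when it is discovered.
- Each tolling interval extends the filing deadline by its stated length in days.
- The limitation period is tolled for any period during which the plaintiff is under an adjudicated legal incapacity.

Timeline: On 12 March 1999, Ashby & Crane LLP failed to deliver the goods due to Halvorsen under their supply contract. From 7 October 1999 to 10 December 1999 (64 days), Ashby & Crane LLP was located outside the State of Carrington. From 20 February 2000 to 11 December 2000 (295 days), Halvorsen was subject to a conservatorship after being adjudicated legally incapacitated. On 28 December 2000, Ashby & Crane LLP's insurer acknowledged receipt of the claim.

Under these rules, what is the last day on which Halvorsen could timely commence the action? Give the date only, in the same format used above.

The cause of action accrued on 12 March 1999, the date of the act.
1 year from 12 March 1999 is 12 March 2000.
The plaintiff's legal incapacity from 20 February 2000 to 11 December 2000 tolled the period for 295 days, extending the deadline to 1 January 2001.
Although the defendant's absence ran from 7 October 1999 to 10 December 1999, the stated rules do not make that a tolling event, so it is disregarded.
None of the other events listed affects the running of the period under the stated rules.

1 January 2001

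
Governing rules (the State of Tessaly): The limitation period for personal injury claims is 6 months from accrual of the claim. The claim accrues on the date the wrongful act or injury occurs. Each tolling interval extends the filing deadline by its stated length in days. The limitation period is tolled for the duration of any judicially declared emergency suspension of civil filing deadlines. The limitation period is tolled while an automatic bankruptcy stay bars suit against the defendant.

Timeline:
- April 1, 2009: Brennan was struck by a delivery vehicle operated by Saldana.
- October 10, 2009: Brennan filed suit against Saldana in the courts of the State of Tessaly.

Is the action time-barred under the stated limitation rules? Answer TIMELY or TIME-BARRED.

The limitation period began to run on April 1, 2009.
6 months from April 1, 2009 is October 1, 2009.
The October 10, 2009 filing falls after the October 1, 2009 deadline; the claim is time-barred.

TIME-BARRED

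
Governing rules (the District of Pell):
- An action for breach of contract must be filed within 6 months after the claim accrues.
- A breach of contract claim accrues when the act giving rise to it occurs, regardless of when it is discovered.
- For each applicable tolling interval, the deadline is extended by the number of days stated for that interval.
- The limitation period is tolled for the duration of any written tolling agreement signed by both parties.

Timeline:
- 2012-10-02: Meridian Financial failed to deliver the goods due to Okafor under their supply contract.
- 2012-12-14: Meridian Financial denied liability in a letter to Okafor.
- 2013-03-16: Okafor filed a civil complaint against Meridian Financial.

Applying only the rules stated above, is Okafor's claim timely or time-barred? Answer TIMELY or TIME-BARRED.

TIMELY

The limitation period began to run on 2012-10-02.
Adding the 6 months base period to 2012-10-02 gives a deadline of 2013-04-02, before any tolling.
The other events in the timeline have no effect on the limitation period under the stated rules.
The 2013-03-16 filing precedes the 2013-04-02 deadline; the claim is timely.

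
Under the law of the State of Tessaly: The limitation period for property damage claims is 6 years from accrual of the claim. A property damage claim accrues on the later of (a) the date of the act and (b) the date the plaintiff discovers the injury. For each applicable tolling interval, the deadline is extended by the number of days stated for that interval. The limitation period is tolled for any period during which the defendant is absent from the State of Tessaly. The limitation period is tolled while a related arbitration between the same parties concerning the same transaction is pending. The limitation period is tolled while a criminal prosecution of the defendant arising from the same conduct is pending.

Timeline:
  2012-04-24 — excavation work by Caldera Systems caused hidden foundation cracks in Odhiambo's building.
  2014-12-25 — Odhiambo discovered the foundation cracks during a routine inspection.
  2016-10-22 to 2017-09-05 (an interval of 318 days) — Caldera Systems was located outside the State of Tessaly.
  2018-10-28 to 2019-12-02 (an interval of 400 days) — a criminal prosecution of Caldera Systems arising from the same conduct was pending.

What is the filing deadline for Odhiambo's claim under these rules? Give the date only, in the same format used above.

Because discovery on 2014-12-25 post-dates the 2012-04-24 act, accrual under the later-of rule falls on 2014-12-25.
The untolled deadline — 6 years after 2014-12-25 — is 2020-12-25.
The defendant's absence from the jurisdiction from 2016-10-22 to 2017-09-05 tolled the period for 318 days, extending the deadline to 2021-11-08.
The period was tolled for 400 days by the pending criminal prosecution (2018-10-28 to 2019-12-02), pushing the deadline to 2022-12-13.

2022-12-13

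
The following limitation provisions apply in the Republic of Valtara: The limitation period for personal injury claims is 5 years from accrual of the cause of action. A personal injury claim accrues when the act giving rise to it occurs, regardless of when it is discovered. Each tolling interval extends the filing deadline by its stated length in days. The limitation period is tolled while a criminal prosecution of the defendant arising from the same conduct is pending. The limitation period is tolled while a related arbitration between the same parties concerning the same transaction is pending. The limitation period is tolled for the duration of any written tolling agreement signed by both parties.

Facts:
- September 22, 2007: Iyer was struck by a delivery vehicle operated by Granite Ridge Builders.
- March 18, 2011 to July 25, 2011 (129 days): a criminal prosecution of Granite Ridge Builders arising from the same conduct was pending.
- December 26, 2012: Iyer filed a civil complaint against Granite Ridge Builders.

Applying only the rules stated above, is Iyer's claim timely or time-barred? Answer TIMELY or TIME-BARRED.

The limitation period began to run on September 22, 2007.
Adding the 5 years base period to September 22, 2007 gives a deadline of September 22, 2012, before any tolling.
The pending criminal prosecution from March 18, 2011 to July 25, 2011 tolled the period for 129 days, extending the deadline to January 29, 2013.
Filing on December 26, 2012 beat the January 29, 2013 deadline — the action is timely.

TIMELY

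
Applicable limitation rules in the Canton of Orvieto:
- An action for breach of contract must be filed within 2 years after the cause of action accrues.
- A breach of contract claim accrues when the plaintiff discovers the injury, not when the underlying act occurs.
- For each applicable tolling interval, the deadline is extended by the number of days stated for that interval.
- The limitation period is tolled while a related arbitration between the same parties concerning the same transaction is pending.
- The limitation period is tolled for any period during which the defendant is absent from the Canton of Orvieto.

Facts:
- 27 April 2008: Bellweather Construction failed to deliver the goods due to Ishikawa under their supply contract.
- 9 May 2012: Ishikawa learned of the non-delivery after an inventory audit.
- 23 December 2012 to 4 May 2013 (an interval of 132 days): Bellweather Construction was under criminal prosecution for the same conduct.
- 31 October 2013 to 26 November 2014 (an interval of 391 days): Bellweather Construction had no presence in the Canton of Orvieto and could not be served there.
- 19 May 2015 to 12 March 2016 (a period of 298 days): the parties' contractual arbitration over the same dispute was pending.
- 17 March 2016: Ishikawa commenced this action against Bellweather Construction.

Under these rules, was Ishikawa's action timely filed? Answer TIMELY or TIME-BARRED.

Under the discovery rule, the claim accrued on 9 May 2012, when Ishikawa discovered the injury — not on the 27 April 2008 date of the underlying act.
2 years from 9 May 2012 is 9 May 2014.
Because the defendant's absence from the jurisdiction ran from 31 October 2013 to 26 November 2014, the deadline is extended by 391 days to 4 June 2015.
Because the pending related arbitration ran from 19 May 2015 to 12 March 2016, the deadline is extended by 298 days to 28 March 2016.
The pending criminal prosecution from 23 December 2012 to 4 May 2013 does not toll the period, because no stated rule makes a criminal prosecution a tolling event.
Filing on 17 March 2016 beat the 28 March 2016 deadline — the action is timely.

TIMELY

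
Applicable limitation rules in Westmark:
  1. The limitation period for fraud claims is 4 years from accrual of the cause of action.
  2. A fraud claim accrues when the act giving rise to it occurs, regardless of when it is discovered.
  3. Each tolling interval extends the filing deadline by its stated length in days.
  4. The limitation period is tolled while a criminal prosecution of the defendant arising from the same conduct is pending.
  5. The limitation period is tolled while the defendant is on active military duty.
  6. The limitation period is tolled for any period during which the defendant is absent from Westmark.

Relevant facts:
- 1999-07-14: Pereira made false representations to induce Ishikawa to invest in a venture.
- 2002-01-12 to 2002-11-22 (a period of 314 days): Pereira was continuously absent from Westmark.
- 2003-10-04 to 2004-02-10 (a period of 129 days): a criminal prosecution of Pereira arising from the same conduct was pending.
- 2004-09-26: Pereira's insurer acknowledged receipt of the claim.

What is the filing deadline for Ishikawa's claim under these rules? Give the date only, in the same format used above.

2004-09-29

The claim accrued on 1999-07-14, when the wrongful act occurred.
The untolled deadline — 4 years after 1999-07-14 — is 2003-07-14.
Because the defendant's absence from the jurisdiction ran from 2002-01-12 to 2002-11-22, the deadline is extended by 314 days to 2004-05-23.
Because the pending criminal prosecution ran from 2003-10-04 to 2004-02-10, the deadline is extended by 129 days to 2004-09-29.
None of the other events listed affects the running of the period under the stated rules.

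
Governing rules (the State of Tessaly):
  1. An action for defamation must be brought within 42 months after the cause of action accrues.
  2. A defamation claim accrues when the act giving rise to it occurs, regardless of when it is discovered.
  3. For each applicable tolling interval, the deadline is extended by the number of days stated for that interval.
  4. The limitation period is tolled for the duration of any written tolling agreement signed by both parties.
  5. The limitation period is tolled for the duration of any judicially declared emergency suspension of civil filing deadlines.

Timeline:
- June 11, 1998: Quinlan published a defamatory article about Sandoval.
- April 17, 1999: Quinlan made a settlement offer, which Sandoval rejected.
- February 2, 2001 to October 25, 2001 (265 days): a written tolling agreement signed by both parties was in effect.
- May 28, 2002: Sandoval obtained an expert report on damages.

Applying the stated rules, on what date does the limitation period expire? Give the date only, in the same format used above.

The limitation period began to run on June 11, 1998.
The untolled deadline — 42 months after June 11, 1998 — is December 11, 2001.
The written tolling agreement from February 2, 2001 to October 25, 2001 tolled the period for 265 days, extending the deadline to September 2, 2002.
None of the other events listed affects the running of the period under the stated rules.

September 2, 2002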